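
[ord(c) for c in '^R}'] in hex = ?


String: '^R}'  (3 characters)
Per-character ASCII lookup:
  '^': special character: '^' = 94 → 0x5E
  'R': uppercase starts at 65: 'R' = 65 + 17 = 82 → 0x52
  '}': special character: '}' = 125 → 0x7D
= 0x5E 0x52 0x7D


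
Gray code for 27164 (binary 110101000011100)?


Binary: 110101000011100
Gray code: G = B XOR (B >> 1)
B >> 1 = 011010100001110
110101000011100 XOR 011010100001110:
  1 XOR 0 = 1
  1 XOR 1 = 0
  0 XOR 1 = 1
  1 XOR 0 = 1
  0 XOR 1 = 1
  1 XOR 0 = 1
  0 XOR 1 = 1
  0 XOR 0 = 0
  0 XOR 0 = 0
  0 XOR 0 = 0
  1 XOR 0 = 1
  1 XOR 1 = 0
  1 XOR 1 = 0
  0 XOR 1 = 1
  0 XOR 0 = 0
= 101111100010010


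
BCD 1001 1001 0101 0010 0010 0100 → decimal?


Each 4-bit group → digit:
  1001 → 9
  1001 → 9
  0101 → 5
  0010 → 2
  0010 → 2
  0100 → 4
= 995224


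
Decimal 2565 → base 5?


Divide by 5 repeatedly:
2565 ÷ 5 = 513 remainder 0
513 ÷ 5 = 102 remainder 3
102 ÷ 5 = 20 remainder 2
20 ÷ 5 = 4 remainder 0
4 ÷ 5 = 0 remainder 4
Reading remainders bottom-up:
= 40230


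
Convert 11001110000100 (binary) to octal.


Group into 3-bit groups: 011001110000100
  011 = 3
  001 = 1
  110 = 6
  000 = 0
  100 = 4
= 0o31604


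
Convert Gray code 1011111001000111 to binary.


Gray code: 1011111001000111
MSB stays the same: 1
Each subsequent bit = prev_binary XOR current_gray:
  B[1] = 1 XOR 0 = 1
  B[2] = 1 XOR 1 = 0
  B[3] = 0 XOR 1 = 1
  B[4] = 1 XOR 1 = 0
  B[5] = 0 XOR 1 = 1
  B[6] = 1 XOR 1 = 0
  B[7] = 0 XOR 0 = 0
  B[8] = 0 XOR 0 = 0
  B[9] = 0 XOR 1 = 1
  B[10] = 1 XOR 0 = 1
  B[11] = 1 XOR 0 = 1
  B[12] = 1 XOR 0 = 1
  B[13] = 1 XOR 1 = 0
  B[14] = 0 XOR 1 = 1
  B[15] = 1 XOR 1 = 0
= 1101010001111010 (54394 decimal)


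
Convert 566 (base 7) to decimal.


Positional values (base 7):
  6 × 7^0 = 6 × 1 = 6
  6 × 7^1 = 6 × 7 = 42
  5 × 7^2 = 5 × 49 = 245
Sum = 6 + 42 + 245
= 293


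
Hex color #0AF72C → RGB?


Hex: #0AF72C
R = 0A₁₆ = 10
G = F7₁₆ = 247
B = 2C₁₆ = 44
= RGB(10, 247, 44)


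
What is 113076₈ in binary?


Each octal digit → 3 binary bits:
  1 = 001
  1 = 001
  3 = 011
  0 = 000
  7 = 111
  6 = 110
Concatenate: 001 001 011 000 111 110
= 001001011000111110


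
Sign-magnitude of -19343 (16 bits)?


Sign bit: 1 (negative)
Magnitude: 19343 = 100101110001111
= 1100101110001111


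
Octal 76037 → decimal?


Positional values:
Position 0: 7 × 8^0 = 7
Position 1: 3 × 8^1 = 24
Position 2: 0 × 8^2 = 0
Position 3: 6 × 8^3 = 3072
Position 4: 7 × 8^4 = 28672
Sum = 7 + 24 + 0 + 3072 + 28672
= 31775


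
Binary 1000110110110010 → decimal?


Positional values:
Bit 1: 1 × 2^1 = 2
Bit 4: 1 × 2^4 = 16
Bit 5: 1 × 2^5 = 32
Bit 7: 1 × 2^7 = 128
Bit 8: 1 × 2^8 = 256
Bit 10: 1 × 2^10 = 1024
Bit 11: 1 × 2^11 = 2048
Bit 15: 1 × 2^15 = 32768
Sum = 2 + 16 + 32 + 128 + 256 + 1024 + 2048 + 32768
= 36274


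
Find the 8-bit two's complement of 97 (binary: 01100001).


Original: 01100001
Step 1 - Invert all bits: 10011110
Step 2 - Add 1: 10011110 + 1
= 10011111 (represents -97)


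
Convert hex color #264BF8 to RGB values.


Hex: #264BF8
R = 26₁₆ = 38
G = 4B₁₆ = 75
B = F8₁₆ = 248
= RGB(38, 75, 248)


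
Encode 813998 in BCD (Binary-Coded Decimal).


Each digit → 4-bit binary:
  8 → 1000
  1 → 0001
  3 → 0011
  9 → 1001
  9 → 1001
  8 → 1000
= 1000 0001 0011 1001 1001 1000


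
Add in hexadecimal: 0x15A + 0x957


Align and add column by column (LSB to MSB, each column mod 16 with carry):
  015A
+ 0957
  ----
  col 0: A(10) + 7(7) + 0 (carry in) = 17 → 1(1), carry out 1
  col 1: 5(5) + 5(5) + 1 (carry in) = 11 → B(11), carry out 0
  col 2: 1(1) + 9(9) + 0 (carry in) = 10 → A(10), carry out 0
  col 3: 0(0) + 0(0) + 0 (carry in) = 0 → 0(0), carry out 0
Reading digits MSB→LSB: 0AB1
Strip leading zeros: AB1
= 0xAB1


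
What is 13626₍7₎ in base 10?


Positional values (base 7):
  6 × 7^0 = 6 × 1 = 6
  2 × 7^1 = 2 × 7 = 14
  6 × 7^2 = 6 × 49 = 294
  3 × 7^3 = 3 × 343 = 1029
  1 × 7^4 = 1 × 2401 = 2401
Sum = 6 + 14 + 294 + 1029 + 2401
= 3744


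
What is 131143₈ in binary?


Each octal digit → 3 binary bits:
  1 = 001
  3 = 011
  1 = 001
  1 = 001
  4 = 100
  3 = 011
Concatenate: 001 011 001 001 100 011
= 001011001001100011


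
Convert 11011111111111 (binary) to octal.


Group into 3-bit groups: 011011111111111
  011 = 3
  011 = 3
  111 = 7
  111 = 7
  111 = 7
= 0o33777


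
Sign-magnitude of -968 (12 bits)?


Sign bit: 1 (negative)
Magnitude: 968 = 01111001000
= 101111001000


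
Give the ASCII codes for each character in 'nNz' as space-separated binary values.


String: 'nNz'  (3 characters)
Per-character ASCII lookup:
  'n': lowercase starts at 97: 'n' = 97 + 13 = 110 → 1101110
  'N': uppercase starts at 65: 'N' = 65 + 13 = 78 → 1001110
  'z': lowercase starts at 97: 'z' = 97 + 25 = 122 → 1111010
= 1101110 1001110 1111010


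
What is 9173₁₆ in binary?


Each hex digit → 4 binary bits:
  9 = 1001
  1 = 0001
  7 = 0111
  3 = 0011
Concatenate: 1001 0001 0111 0011
= 1001000101110011


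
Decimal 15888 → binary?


Divide by 2 repeatedly:
15888 ÷ 2 = 7944 remainder 0
7944 ÷ 2 = 3972 remainder 0
3972 ÷ 2 = 1986 remainder 0
1986 ÷ 2 = 993 remainder 0
993 ÷ 2 = 496 remainder 1
496 ÷ 2 = 248 remainder 0
248 ÷ 2 = 124 remainder 0
124 ÷ 2 = 62 remainder 0
62 ÷ 2 = 31 remainder 0
31 ÷ 2 = 15 remainder 1
15 ÷ 2 = 7 remainder 1
7 ÷ 2 = 3 remainder 1
3 ÷ 2 = 1 remainder 1
1 ÷ 2 = 0 remainder 1
Reading remainders bottom-up:
= 11111000010000


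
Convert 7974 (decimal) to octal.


Divide by 8 repeatedly:
7974 ÷ 8 = 996 remainder 6
996 ÷ 8 = 124 remainder 4
124 ÷ 8 = 15 remainder 4
15 ÷ 8 = 1 remainder 7
1 ÷ 8 = 0 remainder 1
Reading remainders bottom-up:
= 0o17446


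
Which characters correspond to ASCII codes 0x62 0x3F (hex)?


Codes (hex): 0x62 0x3F
Per-code ASCII lookup:
  0x62 = 98  (range 97-122: lowercase, 98 - 97 = 1) → 'b'
  0x3F = 63  (special character) → '?'
= 'b?'


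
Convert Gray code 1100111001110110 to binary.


Gray code: 1100111001110110
MSB stays the same: 1
Each subsequent bit = prev_binary XOR current_gray:
  B[1] = 1 XOR 1 = 0
  B[2] = 0 XOR 0 = 0
  B[3] = 0 XOR 0 = 0
  B[4] = 0 XOR 1 = 1
  B[5] = 1 XOR 1 = 0
  B[6] = 0 XOR 1 = 1
  B[7] = 1 XOR 0 = 1
  B[8] = 1 XOR 0 = 1
  B[9] = 1 XOR 1 = 0
  B[10] = 0 XOR 1 = 1
  B[11] = 1 XOR 1 = 0
  B[12] = 0 XOR 0 = 0
  B[13] = 0 XOR 1 = 1
  B[14] = 1 XOR 1 = 0
  B[15] = 0 XOR 0 = 0
= 1000101110100100 (35748 decimal)


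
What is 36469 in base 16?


Divide by 16 repeatedly:
36469 ÷ 16 = 2279 remainder 5 (5)
2279 ÷ 16 = 142 remainder 7 (7)
142 ÷ 16 = 8 remainder 14 (E)
8 ÷ 16 = 0 remainder 8 (8)
Reading remainders bottom-up:
= 0x8E75


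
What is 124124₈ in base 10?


Positional values:
Position 0: 4 × 8^0 = 4
Position 1: 2 × 8^1 = 16
Position 2: 1 × 8^2 = 64
Position 3: 4 × 8^3 = 2048
Position 4: 2 × 8^4 = 8192
Position 5: 1 × 8^5 = 32768
Sum = 4 + 16 + 64 + 2048 + 8192 + 32768
= 43092


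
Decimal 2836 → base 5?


Divide by 5 repeatedly:
2836 ÷ 5 = 567 remainder 1
567 ÷ 5 = 113 remainder 2
113 ÷ 5 = 22 remainder 3
22 ÷ 5 = 4 remainder 2
4 ÷ 5 = 0 remainder 4
Reading remainders bottom-up:
= 42321


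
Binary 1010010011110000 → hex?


Group into 4-bit nibbles: 1010010011110000
  1010 = A
  0100 = 4
  1111 = F
  0000 = 0
= 0xA4F0


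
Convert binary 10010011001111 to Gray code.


Binary: 10010011001111
Gray code: G = B XOR (B >> 1)
B >> 1 = 01001001100111
10010011001111 XOR 01001001100111:
  1 XOR 0 = 1
  0 XOR 1 = 1
  0 XOR 0 = 0
  1 XOR 0 = 1
  0 XOR 1 = 1
  0 XOR 0 = 0
  1 XOR 0 = 1
  1 XOR 1 = 0
  0 XOR 1 = 1
  0 XOR 0 = 0
  1 XOR 0 = 1
  1 XOR 1 = 0
  1 XOR 1 = 0
  1 XOR 1 = 0
= 11011010101000


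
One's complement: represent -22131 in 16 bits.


Original: 0101011001110011
Invert all bits:
  bit 0: 0 → 1
  bit 1: 1 → 0
  bit 2: 0 → 1
  bit 3: 1 → 0
  bit 4: 0 → 1
  bit 5: 1 → 0
  bit 6: 1 → 0
  bit 7: 0 → 1
  bit 8: 0 → 1
  bit 9: 1 → 0
  bit 10: 1 → 0
  bit 11: 1 → 0
  bit 12: 0 → 1
  bit 13: 0 → 1
  bit 14: 1 → 0
  bit 15: 1 → 0
= 1010100110001100


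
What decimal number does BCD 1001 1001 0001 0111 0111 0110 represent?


Each 4-bit group → digit:
  1001 → 9
  1001 → 9
  0001 → 1
  0111 → 7
  0111 → 7
  0110 → 6
= 991776


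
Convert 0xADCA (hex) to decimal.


Positional values:
Position 0: A × 16^0 = 10 × 1 = 10
Position 1: C × 16^1 = 12 × 16 = 192
Position 2: D × 16^2 = 13 × 256 = 3328
Position 3: A × 16^3 = 10 × 4096 = 40960
Sum = 10 + 192 + 3328 + 40960
= 44490


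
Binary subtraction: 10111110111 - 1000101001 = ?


Align and subtract column by column (LSB to MSB, borrowing when needed):
  10111110111
- 01000101001
  -----------
  col 0: (1 - 0 borrow-in) - 1 → 1 - 1 = 0, borrow out 0
  col 1: (1 - 0 borrow-in) - 0 → 1 - 0 = 1, borrow out 0
  col 2: (1 - 0 borrow-in) - 0 → 1 - 0 = 1, borrow out 0
  col 3: (0 - 0 borrow-in) - 1 → borrow from next column: (0+2) - 1 = 1, borrow out 1
  col 4: (1 - 1 borrow-in) - 0 → 0 - 0 = 0, borrow out 0
  col 5: (1 - 0 borrow-in) - 1 → 1 - 1 = 0, borrow out 0
  col 6: (1 - 0 borrow-in) - 0 → 1 - 0 = 1, borrow out 0
  col 7: (1 - 0 borrow-in) - 0 → 1 - 0 = 1, borrow out 0
  col 8: (1 - 0 borrow-in) - 0 → 1 - 0 = 1, borrow out 0
  col 9: (0 - 0 borrow-in) - 1 → borrow from next column: (0+2) - 1 = 1, borrow out 1
  col 10: (1 - 1 borrow-in) - 0 → 0 - 0 = 0, borrow out 0
Reading bits MSB→LSB: 01111001110
Strip leading zeros: 1111001110
= 1111001110


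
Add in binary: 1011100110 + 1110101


Align and add column by column (LSB to MSB, carry propagating):
  01011100110
+ 00001110101
  -----------
  col 0: 0 + 1 + 0 (carry in) = 1 → bit 1, carry out 0
  col 1: 1 + 0 + 0 (carry in) = 1 → bit 1, carry out 0
  col 2: 1 + 1 + 0 (carry in) = 2 → bit 0, carry out 1
  col 3: 0 + 0 + 1 (carry in) = 1 → bit 1, carry out 0
  col 4: 0 + 1 + 0 (carry in) = 1 → bit 1, carry out 0
  col 5: 1 + 1 + 0 (carry in) = 2 → bit 0, carry out 1
  col 6: 1 + 1 + 1 (carry in) = 3 → bit 1, carry out 1
  col 7: 1 + 0 + 1 (carry in) = 2 → bit 0, carry out 1
  col 8: 0 + 0 + 1 (carry in) = 1 → bit 1, carry out 0
  col 9: 1 + 0 + 0 (carry in) = 1 → bit 1, carry out 0
  col 10: 0 + 0 + 0 (carry in) = 0 → bit 0, carry out 0
Reading bits MSB→LSB: 01101011011
Strip leading zeros: 1101011011
= 1101011011


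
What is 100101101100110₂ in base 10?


Positional values:
Bit 1: 1 × 2^1 = 2
Bit 2: 1 × 2^2 = 4
Bit 5: 1 × 2^5 = 32
Bit 6: 1 × 2^6 = 64
Bit 8: 1 × 2^8 = 256
Bit 9: 1 × 2^9 = 512
Bit 11: 1 × 2^11 = 2048
Bit 14: 1 × 2^14 = 16384
Sum = 2 + 4 + 32 + 64 + 256 + 512 + 2048 + 16384
= 19302


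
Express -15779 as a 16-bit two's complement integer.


Original: 0011110110100011
Step 1 - Invert all bits: 1100001001011100
Step 2 - Add 1: 1100001001011100 + 1
= 1100001001011101 (represents -15779)


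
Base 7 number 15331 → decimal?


Positional values (base 7):
  1 × 7^0 = 1 × 1 = 1
  3 × 7^1 = 3 × 7 = 21
  3 × 7^2 = 3 × 49 = 147
  5 × 7^3 = 5 × 343 = 1715
  1 × 7^4 = 1 × 2401 = 2401
Sum = 1 + 21 + 147 + 1715 + 2401
= 4285


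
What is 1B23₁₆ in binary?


Each hex digit → 4 binary bits:
  1 = 0001
  B = 1011
  2 = 0010
  3 = 0011
Concatenate: 0001 1011 0010 0011
= 0001101100100011


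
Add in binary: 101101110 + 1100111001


Align and add column by column (LSB to MSB, carry propagating):
  00101101110
+ 01100111001
  -----------
  col 0: 0 + 1 + 0 (carry in) = 1 → bit 1, carry out 0
  col 1: 1 + 0 + 0 (carry in) = 1 → bit 1, carry out 0
  col 2: 1 + 0 + 0 (carry in) = 1 → bit 1, carry out 0
  col 3: 1 + 1 + 0 (carry in) = 2 → bit 0, carry out 1
  col 4: 0 + 1 + 1 (carry in) = 2 → bit 0, carry out 1
  col 5: 1 + 1 + 1 (carry in) = 3 → bit 1, carry out 1
  col 6: 1 + 0 + 1 (carry in) = 2 → bit 0, carry out 1
  col 7: 0 + 0 + 1 (carry in) = 1 → bit 1, carry out 0
  col 8: 1 + 1 + 0 (carry in) = 2 → bit 0, carry out 1
  col 9: 0 + 1 + 1 (carry in) = 2 → bit 0, carry out 1
  col 10: 0 + 0 + 1 (carry in) = 1 → bit 1, carry out 0
Reading bits MSB→LSB: 10010100111
Strip leading zeros: 10010100111
= 10010100111


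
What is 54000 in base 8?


Divide by 8 repeatedly:
54000 ÷ 8 = 6750 remainder 0
6750 ÷ 8 = 843 remainder 6
843 ÷ 8 = 105 remainder 3
105 ÷ 8 = 13 remainder 1
13 ÷ 8 = 1 remainder 5
1 ÷ 8 = 0 remainder 1
Reading remainders bottom-up:
= 0o151360


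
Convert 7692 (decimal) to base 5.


Divide by 5 repeatedly:
7692 ÷ 5 = 1538 remainder 2
1538 ÷ 5 = 307 remainder 3
307 ÷ 5 = 61 remainder 2
61 ÷ 5 = 12 remainder 1
12 ÷ 5 = 2 remainder 2
2 ÷ 5 = 0 remainder 2
Reading remainders bottom-up:
= 221232


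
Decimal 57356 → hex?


Divide by 16 repeatedly:
57356 ÷ 16 = 3584 remainder 12 (C)
3584 ÷ 16 = 224 remainder 0 (0)
224 ÷ 16 = 14 remainder 0 (0)
14 ÷ 16 = 0 remainder 14 (E)
Reading remainders bottom-up:
= 0xE00C


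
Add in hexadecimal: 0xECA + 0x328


Align and add column by column (LSB to MSB, each column mod 16 with carry):
  0ECA
+ 0328
  ----
  col 0: A(10) + 8(8) + 0 (carry in) = 18 → 2(2), carry out 1
  col 1: C(12) + 2(2) + 1 (carry in) = 15 → F(15), carry out 0
  col 2: E(14) + 3(3) + 0 (carry in) = 17 → 1(1), carry out 1
  col 3: 0(0) + 0(0) + 1 (carry in) = 1 → 1(1), carry out 0
Reading digits MSB→LSB: 11F2
Strip leading zeros: 11F2
= 0x11F2


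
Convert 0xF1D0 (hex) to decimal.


Positional values:
Position 0: 0 × 16^0 = 0 × 1 = 0
Position 1: D × 16^1 = 13 × 16 = 208
Position 2: 1 × 16^2 = 1 × 256 = 256
Position 3: F × 16^3 = 15 × 4096 = 61440
Sum = 0 + 208 + 256 + 61440
= 61904


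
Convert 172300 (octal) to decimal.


Positional values:
Position 0: 0 × 8^0 = 0
Position 1: 0 × 8^1 = 0
Position 2: 3 × 8^2 = 192
Position 3: 2 × 8^3 = 1024
Position 4: 7 × 8^4 = 28672
Position 5: 1 × 8^5 = 32768
Sum = 0 + 0 + 192 + 1024 + 28672 + 32768
= 62656


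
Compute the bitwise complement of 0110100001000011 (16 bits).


Original: 0110100001000011
Invert all bits:
  bit 0: 0 → 1
  bit 1: 1 → 0
  bit 2: 1 → 0
  bit 3: 0 → 1
  bit 4: 1 → 0
  bit 5: 0 → 1
  bit 6: 0 → 1
  bit 7: 0 → 1
  bit 8: 0 → 1
  bit 9: 1 → 0
  bit 10: 0 → 1
  bit 11: 0 → 1
  bit 12: 0 → 1
  bit 13: 0 → 1
  bit 14: 1 → 0
  bit 15: 1 → 0
= 1001011110111100


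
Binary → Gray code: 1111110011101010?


Binary: 1111110011101010
Gray code: G = B XOR (B >> 1)
B >> 1 = 0111111001110101
1111110011101010 XOR 0111111001110101:
  1 XOR 0 = 1
  1 XOR 1 = 0
  1 XOR 1 = 0
  1 XOR 1 = 0
  1 XOR 1 = 0
  1 XOR 1 = 0
  0 XOR 1 = 1
  0 XOR 0 = 0
  1 XOR 0 = 1
  1 XOR 1 = 0
  1 XOR 1 = 0
  0 XOR 1 = 1
  1 XOR 0 = 1
  0 XOR 1 = 1
  1 XOR 0 = 1
  0 XOR 1 = 1
= 1000001010011111


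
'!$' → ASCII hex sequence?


String: '!$'  (2 characters)
Per-character ASCII lookup:
  '!': special character: '!' = 33 → 0x21
  '$': special character: '$' = 36 → 0x24
= 0x21 0x24


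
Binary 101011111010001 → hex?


Group into 4-bit nibbles: 0101011111010001
  0101 = 5
  0111 = 7
  1101 = D
  0001 = 1
= 0x57D1


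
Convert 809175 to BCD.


Each digit → 4-bit binary:
  8 → 1000
  0 → 0000
  9 → 1001
  1 → 0001
  7 → 0111
  5 → 0101
= 1000 0000 1001 0001 0111 0101


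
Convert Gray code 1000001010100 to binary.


Gray code: 1000001010100
MSB stays the same: 1
Each subsequent bit = prev_binary XOR current_gray:
  B[1] = 1 XOR 0 = 1
  B[2] = 1 XOR 0 = 1
  B[3] = 1 XOR 0 = 1
  B[4] = 1 XOR 0 = 1
  B[5] = 1 XOR 0 = 1
  B[6] = 1 XOR 1 = 0
  B[7] = 0 XOR 0 = 0
  B[8] = 0 XOR 1 = 1
  B[9] = 1 XOR 0 = 1
  B[10] = 1 XOR 1 = 0
  B[11] = 0 XOR 0 = 0
  B[12] = 0 XOR 0 = 0
= 1111110011000 (8088 decimal)


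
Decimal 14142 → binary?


Divide by 2 repeatedly:
14142 ÷ 2 = 7071 remainder 0
7071 ÷ 2 = 3535 remainder 1
3535 ÷ 2 = 1767 remainder 1
1767 ÷ 2 = 883 remainder 1
883 ÷ 2 = 441 remainder 1
441 ÷ 2 = 220 remainder 1
220 ÷ 2 = 110 remainder 0
110 ÷ 2 = 55 remainder 0
55 ÷ 2 = 27 remainder 1
27 ÷ 2 = 13 remainder 1
13 ÷ 2 = 6 remainder 1
6 ÷ 2 = 3 remainder 0
3 ÷ 2 = 1 remainder 1
1 ÷ 2 = 0 remainder 1
Reading remainders bottom-up:
= 11011100111110


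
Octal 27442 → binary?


Each octal digit → 3 binary bits:
  2 = 010
  7 = 111
  4 = 100
  4 = 100
  2 = 010
Concatenate: 010 111 100 100 010
= 010111100100010


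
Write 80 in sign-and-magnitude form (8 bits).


Sign bit: 0 (positive)
Magnitude: 80 = 1010000
= 01010000


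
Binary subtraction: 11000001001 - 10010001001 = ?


Align and subtract column by column (LSB to MSB, borrowing when needed):
  11000001001
- 10010001001
  -----------
  col 0: (1 - 0 borrow-in) - 1 → 1 - 1 = 0, borrow out 0
  col 1: (0 - 0 borrow-in) - 0 → 0 - 0 = 0, borrow out 0
  col 2: (0 - 0 borrow-in) - 0 → 0 - 0 = 0, borrow out 0
  col 3: (1 - 0 borrow-in) - 1 → 1 - 1 = 0, borrow out 0
  col 4: (0 - 0 borrow-in) - 0 → 0 - 0 = 0, borrow out 0
  col 5: (0 - 0 borrow-in) - 0 → 0 - 0 = 0, borrow out 0
  col 6: (0 - 0 borrow-in) - 0 → 0 - 0 = 0, borrow out 0
  col 7: (0 - 0 borrow-in) - 1 → borrow from next column: (0+2) - 1 = 1, borrow out 1
  col 8: (0 - 1 borrow-in) - 0 → borrow from next column: (-1+2) - 0 = 1, borrow out 1
  col 9: (1 - 1 borrow-in) - 0 → 0 - 0 = 0, borrow out 0
  col 10: (1 - 0 borrow-in) - 1 → 1 - 1 = 0, borrow out 0
Reading bits MSB→LSB: 00110000000
Strip leading zeros: 110000000
= 110000000


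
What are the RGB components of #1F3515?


Hex: #1F3515
R = 1F₁₆ = 31
G = 35₁₆ = 53
B = 15₁₆ = 21
= RGB(31, 53, 21)


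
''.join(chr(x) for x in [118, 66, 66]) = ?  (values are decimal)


Codes (decimal): 118 66 66
Per-code ASCII lookup:
  118  (range 97-122: lowercase, 118 - 97 = 21) → 'v'
  66  (range 65-90: uppercase, 66 - 65 = 1) → 'B'
  66  (range 65-90: uppercase, 66 - 65 = 1) → 'B'
= 'vBB'


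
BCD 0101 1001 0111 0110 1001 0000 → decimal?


Each 4-bit group → digit:
  0101 → 5
  1001 → 9
  0111 → 7
  0110 → 6
  1001 → 9
  0000 → 0
= 597690


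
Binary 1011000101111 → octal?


Group into 3-bit groups: 001011000101111
  001 = 1
  011 = 3
  000 = 0
  101 = 5
  111 = 7
= 0o13057


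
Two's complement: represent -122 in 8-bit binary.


Original: 01111010
Step 1 - Invert all bits: 10000101
Step 2 - Add 1: 10000101 + 1
= 10000110 (represents -122)


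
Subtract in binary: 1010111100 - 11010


Align and subtract column by column (LSB to MSB, borrowing when needed):
  1010111100
- 0000011010
  ----------
  col 0: (0 - 0 borrow-in) - 0 → 0 - 0 = 0, borrow out 0
  col 1: (0 - 0 borrow-in) - 1 → borrow from next column: (0+2) - 1 = 1, borrow out 1
  col 2: (1 - 1 borrow-in) - 0 → 0 - 0 = 0, borrow out 0
  col 3: (1 - 0 borrow-in) - 1 → 1 - 1 = 0, borrow out 0
  col 4: (1 - 0 borrow-in) - 1 → 1 - 1 = 0, borrow out 0
  col 5: (1 - 0 borrow-in) - 0 → 1 - 0 = 1, borrow out 0
  col 6: (0 - 0 borrow-in) - 0 → 0 - 0 = 0, borrow out 0
  col 7: (1 - 0 borrow-in) - 0 → 1 - 0 = 1, borrow out 0
  col 8: (0 - 0 borrow-in) - 0 → 0 - 0 = 0, borrow out 0
  col 9: (1 - 0 borrow-in) - 0 → 1 - 0 = 1, borrow out 0
Reading bits MSB→LSB: 1010100010
Strip leading zeros: 1010100010
= 1010100010


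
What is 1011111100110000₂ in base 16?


Group into 4-bit nibbles: 1011111100110000
  1011 = B
  1111 = F
  0011 = 3
  0000 = 0
= 0xBF30


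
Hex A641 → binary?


Each hex digit → 4 binary bits:
  A = 1010
  6 = 0110
  4 = 0100
  1 = 0001
Concatenate: 1010 0110 0100 0001
= 1010011001000001


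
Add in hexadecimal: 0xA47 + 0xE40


Align and add column by column (LSB to MSB, each column mod 16 with carry):
  0A47
+ 0E40
  ----
  col 0: 7(7) + 0(0) + 0 (carry in) = 7 → 7(7), carry out 0
  col 1: 4(4) + 4(4) + 0 (carry in) = 8 → 8(8), carry out 0
  col 2: A(10) + E(14) + 0 (carry in) = 24 → 8(8), carry out 1
  col 3: 0(0) + 0(0) + 1 (carry in) = 1 → 1(1), carry out 0
Reading digits MSB→LSB: 1887
Strip leading zeros: 1887
= 0x1887


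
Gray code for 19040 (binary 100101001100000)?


Binary: 100101001100000
Gray code: G = B XOR (B >> 1)
B >> 1 = 010010100110000
100101001100000 XOR 010010100110000:
  1 XOR 0 = 1
  0 XOR 1 = 1
  0 XOR 0 = 0
  1 XOR 0 = 1
  0 XOR 1 = 1
  1 XOR 0 = 1
  0 XOR 1 = 1
  0 XOR 0 = 0
  1 XOR 0 = 1
  1 XOR 1 = 0
  0 XOR 1 = 1
  0 XOR 0 = 0
  0 XOR 0 = 0
  0 XOR 0 = 0
  0 XOR 0 = 0
= 110111101010000


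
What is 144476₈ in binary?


Each octal digit → 3 binary bits:
  1 = 001
  4 = 100
  4 = 100
  4 = 100
  7 = 111
  6 = 110
Concatenate: 001 100 100 100 111 110
= 001100100100111110


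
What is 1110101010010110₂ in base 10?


Positional values:
Bit 1: 1 × 2^1 = 2
Bit 2: 1 × 2^2 = 4
Bit 4: 1 × 2^4 = 16
Bit 7: 1 × 2^7 = 128
Bit 9: 1 × 2^9 = 512
Bit 11: 1 × 2^11 = 2048
Bit 13: 1 × 2^13 = 8192
Bit 14: 1 × 2^14 = 16384
Bit 15: 1 × 2^15 = 32768
Sum = 2 + 4 + 16 + 128 + 512 + 2048 + 8192 + 16384 + 32768
= 60054


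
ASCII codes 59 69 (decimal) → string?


Codes (decimal): 59 69
Per-code ASCII lookup:
  59  (special character) → ';'
  69  (range 65-90: uppercase, 69 - 65 = 4) → 'E'
= ';E'


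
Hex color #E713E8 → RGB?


Hex: #E713E8
R = E7₁₆ = 231
G = 13₁₆ = 19
B = E8₁₆ = 232
= RGB(231, 19, 232)


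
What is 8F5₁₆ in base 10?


Positional values:
Position 0: 5 × 16^0 = 5 × 1 = 5
Position 1: F × 16^1 = 15 × 16 = 240
Position 2: 8 × 16^2 = 8 × 256 = 2048
Sum = 5 + 240 + 2048
= 2293


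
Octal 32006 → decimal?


Positional values:
Position 0: 6 × 8^0 = 6
Position 1: 0 × 8^1 = 0
Position 2: 0 × 8^2 = 0
Position 3: 2 × 8^3 = 1024
Position 4: 3 × 8^4 = 12288
Sum = 6 + 0 + 0 + 1024 + 12288
= 13318


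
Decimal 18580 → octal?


Divide by 8 repeatedly:
18580 ÷ 8 = 2322 remainder 4
2322 ÷ 8 = 290 remainder 2
290 ÷ 8 = 36 remainder 2
36 ÷ 8 = 4 remainder 4
4 ÷ 8 = 0 remainder 4
Reading remainders bottom-up:
= 0o44224


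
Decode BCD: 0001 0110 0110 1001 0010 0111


Each 4-bit group → digit:
  0001 → 1
  0110 → 6
  0110 → 6
  1001 → 9
  0010 → 2
  0111 → 7
= 166927


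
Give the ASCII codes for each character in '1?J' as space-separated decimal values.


String: '1?J'  (3 characters)
Per-character ASCII lookup:
  '1': digits start at 48: '1' = 48 + 1 = 49
  '?': special character: '?' = 63
  'J': uppercase starts at 65: 'J' = 65 + 9 = 74
= 49 63 74


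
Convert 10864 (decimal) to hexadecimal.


Divide by 16 repeatedly:
10864 ÷ 16 = 679 remainder 0 (0)
679 ÷ 16 = 42 remainder 7 (7)
42 ÷ 16 = 2 remainder 10 (A)
2 ÷ 16 = 0 remainder 2 (2)
Reading remainders bottom-up:
= 0x2A70


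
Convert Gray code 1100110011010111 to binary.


Gray code: 1100110011010111
MSB stays the same: 1
Each subsequent bit = prev_binary XOR current_gray:
  B[1] = 1 XOR 1 = 0
  B[2] = 0 XOR 0 = 0
  B[3] = 0 XOR 0 = 0
  B[4] = 0 XOR 1 = 1
  B[5] = 1 XOR 1 = 0
  B[6] = 0 XOR 0 = 0
  B[7] = 0 XOR 0 = 0
  B[8] = 0 XOR 1 = 1
  B[9] = 1 XOR 1 = 0
  B[10] = 0 XOR 0 = 0
  B[11] = 0 XOR 1 = 1
  B[12] = 1 XOR 0 = 1
  B[13] = 1 XOR 1 = 0
  B[14] = 0 XOR 1 = 1
  B[15] = 1 XOR 1 = 0
= 1000100010011010 (34970 decimal)


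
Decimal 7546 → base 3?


Divide by 3 repeatedly:
7546 ÷ 3 = 2515 remainder 1
2515 ÷ 3 = 838 remainder 1
838 ÷ 3 = 279 remainder 1
279 ÷ 3 = 93 remainder 0
93 ÷ 3 = 31 remainder 0
31 ÷ 3 = 10 remainder 1
10 ÷ 3 = 3 remainder 1
3 ÷ 3 = 1 remainder 0
1 ÷ 3 = 0 remainder 1
Reading remainders bottom-up:
= 101100111


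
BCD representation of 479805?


Each digit → 4-bit binary:
  4 → 0100
  7 → 0111
  9 → 1001
  8 → 1000
  0 → 0000
  5 → 0101
= 0100 0111 1001 1000 0000 0101


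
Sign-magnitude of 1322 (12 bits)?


Sign bit: 0 (positive)
Magnitude: 1322 = 10100101010
= 010100101010


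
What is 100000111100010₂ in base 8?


Group into 3-bit groups: 100000111100010
  100 = 4
  000 = 0
  111 = 7
  100 = 4
  010 = 2
= 0o40742


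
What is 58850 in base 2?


Divide by 2 repeatedly:
58850 ÷ 2 = 29425 remainder 0
29425 ÷ 2 = 14712 remainder 1
14712 ÷ 2 = 7356 remainder 0
7356 ÷ 2 = 3678 remainder 0
3678 ÷ 2 = 1839 remainder 0
1839 ÷ 2 = 919 remainder 1
919 ÷ 2 = 459 remainder 1
459 ÷ 2 = 229 remainder 1
229 ÷ 2 = 114 remainder 1
114 ÷ 2 = 57 remainder 0
57 ÷ 2 = 28 remainder 1
28 ÷ 2 = 14 remainder 0
14 ÷ 2 = 7 remainder 0
7 ÷ 2 = 3 remainder 1
3 ÷ 2 = 1 remainder 1
1 ÷ 2 = 0 remainder 1
Reading remainders bottom-up:
= 1110010111100010


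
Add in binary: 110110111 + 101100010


Align and add column by column (LSB to MSB, carry propagating):
  0110110111
+ 0101100010
  ----------
  col 0: 1 + 0 + 0 (carry in) = 1 → bit 1, carry out 0
  col 1: 1 + 1 + 0 (carry in) = 2 → bit 0, carry out 1
  col 2: 1 + 0 + 1 (carry in) = 2 → bit 0, carry out 1
  col 3: 0 + 0 + 1 (carry in) = 1 → bit 1, carry out 0
  col 4: 1 + 0 + 0 (carry in) = 1 → bit 1, carry out 0
  col 5: 1 + 1 + 0 (carry in) = 2 → bit 0, carry out 1
  col 6: 0 + 1 + 1 (carry in) = 2 → bit 0, carry out 1
  col 7: 1 + 0 + 1 (carry in) = 2 → bit 0, carry out 1
  col 8: 1 + 1 + 1 (carry in) = 3 → bit 1, carry out 1
  col 9: 0 + 0 + 1 (carry in) = 1 → bit 1, carry out 0
Reading bits MSB→LSB: 1100011001
Strip leading zeros: 1100011001
= 1100011001


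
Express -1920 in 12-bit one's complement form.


Original: 011110000000
Invert all bits:
  bit 0: 0 → 1
  bit 1: 1 → 0
  bit 2: 1 → 0
  bit 3: 1 → 0
  bit 4: 1 → 0
  bit 5: 0 → 1
  bit 6: 0 → 1
  bit 7: 0 → 1
  bit 8: 0 → 1
  bit 9: 0 → 1
  bit 10: 0 → 1
  bit 11: 0 → 1
= 100001111111


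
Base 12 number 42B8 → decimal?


Positional values (base 12):
  8 × 12^0 = 8 × 1 = 8
  B × 12^1 = 11 × 12 = 132
  2 × 12^2 = 2 × 144 = 288
  4 × 12^3 = 4 × 1728 = 6912
Sum = 8 + 132 + 288 + 6912
= 7340


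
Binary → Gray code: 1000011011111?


Binary: 1000011011111
Gray code: G = B XOR (B >> 1)
B >> 1 = 0100001101111
1000011011111 XOR 0100001101111:
  1 XOR 0 = 1
  0 XOR 1 = 1
  0 XOR 0 = 0
  0 XOR 0 = 0
  0 XOR 0 = 0
  1 XOR 0 = 1
  1 XOR 1 = 0
  0 XOR 1 = 1
  1 XOR 0 = 1
  1 XOR 1 = 0
  1 XOR 1 = 0
  1 XOR 1 = 0
  1 XOR 1 = 0
= 1100010110000


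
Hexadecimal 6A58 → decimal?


Positional values:
Position 0: 8 × 16^0 = 8 × 1 = 8
Position 1: 5 × 16^1 = 5 × 16 = 80
Position 2: A × 16^2 = 10 × 256 = 2560
Position 3: 6 × 16^3 = 6 × 4096 = 24576
Sum = 8 + 80 + 2560 + 24576
= 27224


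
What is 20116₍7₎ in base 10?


Positional values (base 7):
  6 × 7^0 = 6 × 1 = 6
  1 × 7^1 = 1 × 7 = 7
  1 × 7^2 = 1 × 49 = 49
  0 × 7^3 = 0 × 343 = 0
  2 × 7^4 = 2 × 2401 = 4802
Sum = 6 + 7 + 49 + 0 + 4802
= 4864


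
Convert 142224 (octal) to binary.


Each octal digit → 3 binary bits:
  1 = 001
  4 = 100
  2 = 010
  2 = 010
  2 = 010
  4 = 100
Concatenate: 001 100 010 010 010 100
= 001100010010010100


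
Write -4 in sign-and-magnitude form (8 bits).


Sign bit: 1 (negative)
Magnitude: 4 = 0000100
= 10000100


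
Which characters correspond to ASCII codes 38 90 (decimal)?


Codes (decimal): 38 90
Per-code ASCII lookup:
  38  (special character) → '&'
  90  (range 65-90: uppercase, 90 - 65 = 25) → 'Z'
= '&Z'


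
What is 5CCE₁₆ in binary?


Each hex digit → 4 binary bits:
  5 = 0101
  C = 1100
  C = 1100
  E = 1110
Concatenate: 0101 1100 1100 1110
= 0101110011001110


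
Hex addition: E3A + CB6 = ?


Align and add column by column (LSB to MSB, each column mod 16 with carry):
  0E3A
+ 0CB6
  ----
  col 0: A(10) + 6(6) + 0 (carry in) = 16 → 0(0), carry out 1
  col 1: 3(3) + B(11) + 1 (carry in) = 15 → F(15), carry out 0
  col 2: E(14) + C(12) + 0 (carry in) = 26 → A(10), carry out 1
  col 3: 0(0) + 0(0) + 1 (carry in) = 1 → 1(1), carry out 0
Reading digits MSB→LSB: 1AF0
Strip leading zeros: 1AF0
= 0x1AF0


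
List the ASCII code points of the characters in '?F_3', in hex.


String: '?F_3'  (4 characters)
Per-character ASCII lookup:
  '?': special character: '?' = 63 → 0x3F
  'F': uppercase starts at 65: 'F' = 65 + 5 = 70 → 0x46
  '_': special character: '_' = 95 → 0x5F
  '3': digits start at 48: '3' = 48 + 3 = 51 → 0x33
= 0x3F 0x46 0x5F 0x33


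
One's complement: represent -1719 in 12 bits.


Original: 011010110111
Invert all bits:
  bit 0: 0 → 1
  bit 1: 1 → 0
  bit 2: 1 → 0
  bit 3: 0 → 1
  bit 4: 1 → 0
  bit 5: 0 → 1
  bit 6: 1 → 0
  bit 7: 1 → 0
  bit 8: 0 → 1
  bit 9: 1 → 0
  bit 10: 1 → 0
  bit 11: 1 → 0
= 100101001000


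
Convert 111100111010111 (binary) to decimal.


Positional values:
Bit 0: 1 × 2^0 = 1
Bit 1: 1 × 2^1 = 2
Bit 2: 1 × 2^2 = 4
Bit 4: 1 × 2^4 = 16
Bit 6: 1 × 2^6 = 64
Bit 7: 1 × 2^7 = 128
Bit 8: 1 × 2^8 = 256
Bit 11: 1 × 2^11 = 2048
Bit 12: 1 × 2^12 = 4096
Bit 13: 1 × 2^13 = 8192
Bit 14: 1 × 2^14 = 16384
Sum = 1 + 2 + 4 + 16 + 64 + 128 + 256 + 2048 + 4096 + 8192 + 16384
= 31191


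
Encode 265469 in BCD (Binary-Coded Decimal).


Each digit → 4-bit binary:
  2 → 0010
  6 → 0110
  5 → 0101
  4 → 0100
  6 → 0110
  9 → 1001
= 0010 0110 0101 0100 0110 1001


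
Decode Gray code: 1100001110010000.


Gray code: 1100001110010000
MSB stays the same: 1
Each subsequent bit = prev_binary XOR current_gray:
  B[1] = 1 XOR 1 = 0
  B[2] = 0 XOR 0 = 0
  B[3] = 0 XOR 0 = 0
  B[4] = 0 XOR 0 = 0
  B[5] = 0 XOR 0 = 0
  B[6] = 0 XOR 1 = 1
  B[7] = 1 XOR 1 = 0
  B[8] = 0 XOR 1 = 1
  B[9] = 1 XOR 0 = 1
  B[10] = 1 XOR 0 = 1
  B[11] = 1 XOR 1 = 0
  B[12] = 0 XOR 0 = 0
  B[13] = 0 XOR 0 = 0
  B[14] = 0 XOR 0 = 0
  B[15] = 0 XOR 0 = 0
= 1000001011100000 (33504 decimal)


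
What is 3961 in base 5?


Divide by 5 repeatedly:
3961 ÷ 5 = 792 remainder 1
792 ÷ 5 = 158 remainder 2
158 ÷ 5 = 31 remainder 3
31 ÷ 5 = 6 remainder 1
6 ÷ 5 = 1 remainder 1
1 ÷ 5 = 0 remainder 1
Reading remainders bottom-up:
= 111321


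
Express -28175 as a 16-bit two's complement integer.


Original: 0110111000001111
Step 1 - Invert all bits: 1001000111110000
Step 2 - Add 1: 1001000111110000 + 1
= 1001000111110001 (represents -28175)


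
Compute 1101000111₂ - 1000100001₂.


Align and subtract column by column (LSB to MSB, borrowing when needed):
  1101000111
- 1000100001
  ----------
  col 0: (1 - 0 borrow-in) - 1 → 1 - 1 = 0, borrow out 0
  col 1: (1 - 0 borrow-in) - 0 → 1 - 0 = 1, borrow out 0
  col 2: (1 - 0 borrow-in) - 0 → 1 - 0 = 1, borrow out 0
  col 3: (0 - 0 borrow-in) - 0 → 0 - 0 = 0, borrow out 0
  col 4: (0 - 0 borrow-in) - 0 → 0 - 0 = 0, borrow out 0
  col 5: (0 - 0 borrow-in) - 1 → borrow from next column: (0+2) - 1 = 1, borrow out 1
  col 6: (1 - 1 borrow-in) - 0 → 0 - 0 = 0, borrow out 0
  col 7: (0 - 0 borrow-in) - 0 → 0 - 0 = 0, borrow out 0
  col 8: (1 - 0 borrow-in) - 0 → 1 - 0 = 1, borrow out 0
  col 9: (1 - 0 borrow-in) - 1 → 1 - 1 = 0, borrow out 0
Reading bits MSB→LSB: 0100100110
Strip leading zeros: 100100110
= 100100110


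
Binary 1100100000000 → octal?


Group into 3-bit groups: 001100100000000
  001 = 1
  100 = 4
  100 = 4
  000 = 0
  000 = 0
= 0o14400


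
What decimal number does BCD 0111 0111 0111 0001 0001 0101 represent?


Each 4-bit group → digit:
  0111 → 7
  0111 → 7
  0111 → 7
  0001 → 1
  0001 → 1
  0101 → 5
= 777115


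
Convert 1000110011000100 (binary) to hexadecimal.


Group into 4-bit nibbles: 1000110011000100
  1000 = 8
  1100 = C
  1100 = C
  0100 = 4
= 0x8CC4


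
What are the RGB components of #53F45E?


Hex: #53F45E
R = 53₁₆ = 83
G = F4₁₆ = 244
B = 5E₁₆ = 94
= RGB(83, 244, 94)


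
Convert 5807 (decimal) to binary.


Divide by 2 repeatedly:
5807 ÷ 2 = 2903 remainder 1
2903 ÷ 2 = 1451 remainder 1
1451 ÷ 2 = 725 remainder 1
725 ÷ 2 = 362 remainder 1
362 ÷ 2 = 181 remainder 0
181 ÷ 2 = 90 remainder 1
90 ÷ 2 = 45 remainder 0
45 ÷ 2 = 22 remainder 1
22 ÷ 2 = 11 remainder 0
11 ÷ 2 = 5 remainder 1
5 ÷ 2 = 2 remainder 1
2 ÷ 2 = 1 remainder 0
1 ÷ 2 = 0 remainder 1
Reading remainders bottom-up:
= 1011010101111


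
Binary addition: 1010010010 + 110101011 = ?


Align and add column by column (LSB to MSB, carry propagating):
  01010010010
+ 00110101011
  -----------
  col 0: 0 + 1 + 0 (carry in) = 1 → bit 1, carry out 0
  col 1: 1 + 1 + 0 (carry in) = 2 → bit 0, carry out 1
  col 2: 0 + 0 + 1 (carry in) = 1 → bit 1, carry out 0
  col 3: 0 + 1 + 0 (carry in) = 1 → bit 1, carry out 0
  col 4: 1 + 0 + 0 (carry in) = 1 → bit 1, carry out 0
  col 5: 0 + 1 + 0 (carry in) = 1 → bit 1, carry out 0
  col 6: 0 + 0 + 0 (carry in) = 0 → bit 0, carry out 0
  col 7: 1 + 1 + 0 (carry in) = 2 → bit 0, carry out 1
  col 8: 0 + 1 + 1 (carry in) = 2 → bit 0, carry out 1
  col 9: 1 + 0 + 1 (carry in) = 2 → bit 0, carry out 1
  col 10: 0 + 0 + 1 (carry in) = 1 → bit 1, carry out 0
Reading bits MSB→LSB: 10000111101
Strip leading zeros: 10000111101
= 10000111101


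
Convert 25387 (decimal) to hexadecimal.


Divide by 16 repeatedly:
25387 ÷ 16 = 1586 remainder 11 (B)
1586 ÷ 16 = 99 remainder 2 (2)
99 ÷ 16 = 6 remainder 3 (3)
6 ÷ 16 = 0 remainder 6 (6)
Reading remainders bottom-up:
= 0x632B


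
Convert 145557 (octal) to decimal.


Positional values:
Position 0: 7 × 8^0 = 7
Position 1: 5 × 8^1 = 40
Position 2: 5 × 8^2 = 320
Position 3: 5 × 8^3 = 2560
Position 4: 4 × 8^4 = 16384
Position 5: 1 × 8^5 = 32768
Sum = 7 + 40 + 320 + 2560 + 16384 + 32768
= 52079


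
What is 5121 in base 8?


Divide by 8 repeatedly:
5121 ÷ 8 = 640 remainder 1
640 ÷ 8 = 80 remainder 0
80 ÷ 8 = 10 remainder 0
10 ÷ 8 = 1 remainder 2
1 ÷ 8 = 0 remainder 1
Reading remainders bottom-up:
= 0o12001


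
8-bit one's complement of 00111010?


Original: 00111010
Invert all bits:
  bit 0: 0 → 1
  bit 1: 0 → 1
  bit 2: 1 → 0
  bit 3: 1 → 0
  bit 4: 1 → 0
  bit 5: 0 → 1
  bit 6: 1 → 0
  bit 7: 0 → 1
= 11000101


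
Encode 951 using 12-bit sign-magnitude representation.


Sign bit: 0 (positive)
Magnitude: 951 = 01110110111
= 001110110111


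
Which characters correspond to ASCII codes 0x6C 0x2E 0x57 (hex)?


Codes (hex): 0x6C 0x2E 0x57
Per-code ASCII lookup:
  0x6C = 108  (range 97-122: lowercase, 108 - 97 = 11) → 'l'
  0x2E = 46  (special character) → '.'
  0x57 = 87  (range 65-90: uppercase, 87 - 65 = 22) → 'W'
= 'l.W'


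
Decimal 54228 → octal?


Divide by 8 repeatedly:
54228 ÷ 8 = 6778 remainder 4
6778 ÷ 8 = 847 remainder 2
847 ÷ 8 = 105 remainder 7
105 ÷ 8 = 13 remainder 1
13 ÷ 8 = 1 remainder 5
1 ÷ 8 = 0 remainder 1
Reading remainders bottom-up:
= 0o151724


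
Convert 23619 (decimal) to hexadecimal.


Divide by 16 repeatedly:
23619 ÷ 16 = 1476 remainder 3 (3)
1476 ÷ 16 = 92 remainder 4 (4)
92 ÷ 16 = 5 remainder 12 (C)
5 ÷ 16 = 0 remainder 5 (5)
Reading remainders bottom-up:
= 0x5C43


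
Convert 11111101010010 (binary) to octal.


Group into 3-bit groups: 011111101010010
  011 = 3
  111 = 7
  101 = 5
  010 = 2
  010 = 2
= 0o37522


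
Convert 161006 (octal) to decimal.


Positional values:
Position 0: 6 × 8^0 = 6
Position 1: 0 × 8^1 = 0
Position 2: 0 × 8^2 = 0
Position 3: 1 × 8^3 = 512
Position 4: 6 × 8^4 = 24576
Position 5: 1 × 8^5 = 32768
Sum = 6 + 0 + 0 + 512 + 24576 + 32768
= 57862


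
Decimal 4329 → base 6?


Divide by 6 repeatedly:
4329 ÷ 6 = 721 remainder 3
721 ÷ 6 = 120 remainder 1
120 ÷ 6 = 20 remainder 0
20 ÷ 6 = 3 remainder 2
3 ÷ 6 = 0 remainder 3
Reading remainders bottom-up:
= 32013


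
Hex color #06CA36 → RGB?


Hex: #06CA36
R = 06₁₆ = 6
G = CA₁₆ = 202
B = 36₁₆ = 54
= RGB(6, 202, 54)


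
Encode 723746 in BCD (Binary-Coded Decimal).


Each digit → 4-bit binary:
  7 → 0111
  2 → 0010
  3 → 0011
  7 → 0111
  4 → 0100
  6 → 0110
= 0111 0010 0011 0111 0100 0110


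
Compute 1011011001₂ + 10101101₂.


Align and add column by column (LSB to MSB, carry propagating):
  01011011001
+ 00010101101
  -----------
  col 0: 1 + 1 + 0 (carry in) = 2 → bit 0, carry out 1
  col 1: 0 + 0 + 1 (carry in) = 1 → bit 1, carry out 0
  col 2: 0 + 1 + 0 (carry in) = 1 → bit 1, carry out 0
  col 3: 1 + 1 + 0 (carry in) = 2 → bit 0, carry out 1
  col 4: 1 + 0 + 1 (carry in) = 2 → bit 0, carry out 1
  col 5: 0 + 1 + 1 (carry in) = 2 → bit 0, carry out 1
  col 6: 1 + 0 + 1 (carry in) = 2 → bit 0, carry out 1
  col 7: 1 + 1 + 1 (carry in) = 3 → bit 1, carry out 1
  col 8: 0 + 0 + 1 (carry in) = 1 → bit 1, carry out 0
  col 9: 1 + 0 + 0 (carry in) = 1 → bit 1, carry out 0
  col 10: 0 + 0 + 0 (carry in) = 0 → bit 0, carry out 0
Reading bits MSB→LSB: 01110000110
Strip leading zeros: 1110000110
= 1110000110


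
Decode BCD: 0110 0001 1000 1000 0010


Each 4-bit group → digit:
  0110 → 6
  0001 → 1
  1000 → 8
  1000 → 8
  0010 → 2
= 61882


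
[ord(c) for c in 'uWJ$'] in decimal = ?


String: 'uWJ$'  (4 characters)
Per-character ASCII lookup:
  'u': lowercase starts at 97: 'u' = 97 + 20 = 117
  'W': uppercase starts at 65: 'W' = 65 + 22 = 87
  'J': uppercase starts at 65: 'J' = 65 + 9 = 74
  '$': special character: '$' = 36
= 117 87 74 36


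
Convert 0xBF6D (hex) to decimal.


Positional values:
Position 0: D × 16^0 = 13 × 1 = 13
Position 1: 6 × 16^1 = 6 × 16 = 96
Position 2: F × 16^2 = 15 × 256 = 3840
Position 3: B × 16^3 = 11 × 4096 = 45056
Sum = 13 + 96 + 3840 + 45056
= 49005


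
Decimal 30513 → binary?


Divide by 2 repeatedly:
30513 ÷ 2 = 15256 remainder 1
15256 ÷ 2 = 7628 remainder 0
7628 ÷ 2 = 3814 remainder 0
3814 ÷ 2 = 1907 remainder 0
1907 ÷ 2 = 953 remainder 1
953 ÷ 2 = 476 remainder 1
476 ÷ 2 = 238 remainder 0
238 ÷ 2 = 119 remainder 0
119 ÷ 2 = 59 remainder 1
59 ÷ 2 = 29 remainder 1
29 ÷ 2 = 14 remainder 1
14 ÷ 2 = 7 remainder 0
7 ÷ 2 = 3 remainder 1
3 ÷ 2 = 1 remainder 1
1 ÷ 2 = 0 remainder 1
Reading remainders bottom-up:
= 111011100110001


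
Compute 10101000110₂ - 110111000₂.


Align and subtract column by column (LSB to MSB, borrowing when needed):
  10101000110
- 00110111000
  -----------
  col 0: (0 - 0 borrow-in) - 0 → 0 - 0 = 0, borrow out 0
  col 1: (1 - 0 borrow-in) - 0 → 1 - 0 = 1, borrow out 0
  col 2: (1 - 0 borrow-in) - 0 → 1 - 0 = 1, borrow out 0
  col 3: (0 - 0 borrow-in) - 1 → borrow from next column: (0+2) - 1 = 1, borrow out 1
  col 4: (0 - 1 borrow-in) - 1 → borrow from next column: (-1+2) - 1 = 0, borrow out 1
  col 5: (0 - 1 borrow-in) - 1 → borrow from next column: (-1+2) - 1 = 0, borrow out 1
  col 6: (1 - 1 borrow-in) - 0 → 0 - 0 = 0, borrow out 0
  col 7: (0 - 0 borrow-in) - 1 → borrow from next column: (0+2) - 1 = 1, borrow out 1
  col 8: (1 - 1 borrow-in) - 1 → borrow from next column: (0+2) - 1 = 1, borrow out 1
  col 9: (0 - 1 borrow-in) - 0 → borrow from next column: (-1+2) - 0 = 1, borrow out 1
  col 10: (1 - 1 borrow-in) - 0 → 0 - 0 = 0, borrow out 0
Reading bits MSB→LSB: 01110001110
Strip leading zeros: 1110001110
= 1110001110


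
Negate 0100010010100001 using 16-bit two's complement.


Original: 0100010010100001
Step 1 - Invert all bits: 1011101101011110
Step 2 - Add 1: 1011101101011110 + 1
= 1011101101011111 (represents -17569)


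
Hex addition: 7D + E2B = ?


Align and add column by column (LSB to MSB, each column mod 16 with carry):
  007D
+ 0E2B
  ----
  col 0: D(13) + B(11) + 0 (carry in) = 24 → 8(8), carry out 1
  col 1: 7(7) + 2(2) + 1 (carry in) = 10 → A(10), carry out 0
  col 2: 0(0) + E(14) + 0 (carry in) = 14 → E(14), carry out 0
  col 3: 0(0) + 0(0) + 0 (carry in) = 0 → 0(0), carry out 0
Reading digits MSB→LSB: 0EA8
Strip leading zeros: EA8
= 0xEA8


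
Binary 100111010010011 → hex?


Group into 4-bit nibbles: 0100111010010011
  0100 = 4
  1110 = E
  1001 = 9
  0011 = 3
= 0x4E93


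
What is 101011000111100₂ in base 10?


Positional values:
Bit 2: 1 × 2^2 = 4
Bit 3: 1 × 2^3 = 8
Bit 4: 1 × 2^4 = 16
Bit 5: 1 × 2^5 = 32
Bit 9: 1 × 2^9 = 512
Bit 10: 1 × 2^10 = 1024
Bit 12: 1 × 2^12 = 4096
Bit 14: 1 × 2^14 = 16384
Sum = 4 + 8 + 16 + 32 + 512 + 1024 + 4096 + 16384
= 22076
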